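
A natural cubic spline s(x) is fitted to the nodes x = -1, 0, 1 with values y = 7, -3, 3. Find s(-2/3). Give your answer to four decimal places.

Put σ_i = s'' at the i-th knot. Here h = (1, 1) and Δ = (-10, 6), so the interior equations h_(i-1)·σ_(i-1) + 2(h_(i-1)+h_i)·σ_i + h_i·σ_(i+1) = 6(Δ_i − Δ_(i-1)) read
  1·σ_0 + 4·σ_1 + 1·σ_2 = 6(Δ_1 - Δ_0) = 96
Natural end conditions: σ_0 = σ_2 = 0.
Solving the tridiagonal system: σ_0 = 0, σ_1 = 24, σ_2 = 0.
On [-1, 0], s(x) = 7 - 14·(x + 1) + 0·(x + 1)² + 4·(x + 1)³.
With (x + 1) = 1/3: s(-2/3) = 67/27.

2.4815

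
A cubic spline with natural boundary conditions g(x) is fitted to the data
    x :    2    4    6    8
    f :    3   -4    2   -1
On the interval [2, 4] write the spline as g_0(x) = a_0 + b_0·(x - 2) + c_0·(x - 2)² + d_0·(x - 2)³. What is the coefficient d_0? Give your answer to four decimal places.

Write M_i for g''(x_i). With h_i = 2, 2, 2 and divided differences Δ_i = -7/2, 3, -3/2, the continuity of g' gives the tridiagonal system
  2·M_0 + 8·M_1 + 2·M_2 = 6(Δ_1 - Δ_0) = 39
  2·M_1 + 8·M_2 + 2·M_3 = 6(Δ_2 - Δ_1) = -27
Natural end conditions: M_0 = M_3 = 0.
Hence M_0 = 0, M_1 = 61/10, M_2 = -49/10, M_3 = 0.
On [2, 4], with g_0(x) = a_0 + b_0·(x - 2) + c_0·(x - 2)² + d_0·(x - 2)³: c_0 = M_0/2 = 0, d_0 = (M_1 - M_0)/(6h_0) = 61/120, b_0 = Δ_0 - h_0(2M_0 + M_1)/6 = -83/15.

0.5083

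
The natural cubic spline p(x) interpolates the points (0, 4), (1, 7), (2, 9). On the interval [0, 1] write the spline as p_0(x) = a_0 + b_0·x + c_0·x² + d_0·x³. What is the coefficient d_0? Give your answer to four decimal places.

Write M_i for p''(x_i). With h_i = 1, 1 and divided differences Δ_i = 3, 2, the continuity of p' gives the tridiagonal system
  1·M_0 + 4·M_1 + 1·M_2 = 6(Δ_1 - Δ_0) = -6
Natural end conditions: M_0 = M_2 = 0.
Hence M_0 = 0, M_1 = -3/2, M_2 = 0.
On [0, 1], with p_0(x) = a_0 + b_0·x + c_0·x² + d_0·x³: c_0 = M_0/2 = 0, d_0 = (M_1 - M_0)/(6h_0) = -1/4, b_0 = Δ_0 - h_0(2M_0 + M_1)/6 = 13/4.

-0.2500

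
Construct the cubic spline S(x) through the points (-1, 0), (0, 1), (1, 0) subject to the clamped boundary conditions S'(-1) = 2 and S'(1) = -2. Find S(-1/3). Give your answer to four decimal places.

Let σ_i = S''(x_i). Step sizes h_i = 1, 1; slopes of the chords Δ_i = (y_(i+1) - y_i)/h_i = 1, -1.
  1·σ_0 + 4·σ_1 + 1·σ_2 = 6(Δ_1 - Δ_0) = -12
Clamped end conditions give two more equations: 2h_0·σ_0 + h_0·σ_1 = 6(Δ_0 - S'(-1)) = -6 and h_1·σ_1 + 2h_1·σ_2 = 6(S'(1) - Δ_1) = -6.
Hence σ_0 = -2, σ_1 = -2, σ_2 = -2.
On [-1, 0], S(x) = 0 + 2·(x + 1) - 1·(x + 1)² + 0·(x + 1)³.
With (x + 1) = 2/3: S(-1/3) = 8/9.

0.8889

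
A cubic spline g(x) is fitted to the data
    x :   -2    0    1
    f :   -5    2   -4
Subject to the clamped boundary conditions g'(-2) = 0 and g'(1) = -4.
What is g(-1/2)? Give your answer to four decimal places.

Put m_i = g'' at the i-th knot. Here h = (2, 1) and Δ = (7/2, -6), so the interior equations h_(i-1)·m_(i-1) + 2(h_(i-1)+h_i)·m_i + h_i·m_(i+1) = 6(Δ_i − Δ_(i-1)) read
  2·m_0 + 6·m_1 + 1·m_2 = 6(Δ_1 - Δ_0) = -57
Clamped end conditions give two more equations: 2h_0·m_0 + h_0·m_1 = 6(Δ_0 - g'(-2)) = 21 and h_1·m_1 + 2h_1·m_2 = 6(g'(1) - Δ_1) = 12.
Hence m_0 = 161/12, m_1 = -49/3, m_2 = 85/6.
On [-2, 0], g(x) = -5 + 0·(x + 2) + 161/24·(x + 2)² - 119/48·(x + 2)³.
With (x + 2) = 3/2: g(-1/2) = 221/128.

1.7266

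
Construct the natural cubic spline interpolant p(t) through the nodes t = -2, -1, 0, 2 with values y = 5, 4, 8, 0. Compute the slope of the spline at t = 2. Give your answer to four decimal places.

Write M_i for p''(x_i). With h_i = 1, 1, 2 and divided differences Δ_i = -1, 4, -4, the continuity of p' gives the tridiagonal system
  1·M_0 + 4·M_1 + 1·M_2 = 6(Δ_1 - Δ_0) = 30
  1·M_1 + 6·M_2 + 2·M_3 = 6(Δ_2 - Δ_1) = -48
Natural end conditions: M_0 = M_3 = 0.
Forward elimination and back-substitution give M_0 = 0, M_1 = 228/23, M_2 = -222/23, M_3 = 0.
On [0, 2], p'(t) = b_2 + 2c_2·t + 3d_2·t² with b_2 = Δ_2 - h_2(2M_2 + M_3)/6 = 56/23, c_2 = M_2/2 = -111/23, d_2 = (M_3 - M_2)/(6h_2) = 37/46. So p'(2) = -166/23.

-7.2174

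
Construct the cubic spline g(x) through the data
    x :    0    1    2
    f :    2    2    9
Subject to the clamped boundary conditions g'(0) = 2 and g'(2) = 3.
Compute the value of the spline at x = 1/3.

Write m_i for g''(x_i). With h_i = 1, 1 and divided differences Δ_i = 0, 7, the continuity of g' gives the tridiagonal system
  1·m_0 + 4·m_1 + 1·m_2 = 6(Δ_1 - Δ_0) = 42
Clamped end conditions give two more equations: 2h_0·m_0 + h_0·m_1 = 6(Δ_0 - g'(0)) = -12 and h_1·m_1 + 2h_1·m_2 = 6(g'(2) - Δ_1) = -24.
Forward elimination and back-substitution give m_0 = -16, m_1 = 20, m_2 = -22.
On [0, 1], g(x) = 2 + 2·x - 8·x² + 6·x³.
With x = 1/3: g(1/3) = 2.

2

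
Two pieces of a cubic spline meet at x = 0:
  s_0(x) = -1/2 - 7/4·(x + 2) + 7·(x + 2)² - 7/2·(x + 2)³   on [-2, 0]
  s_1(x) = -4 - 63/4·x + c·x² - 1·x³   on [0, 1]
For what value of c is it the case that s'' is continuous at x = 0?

-14

s_0''(x) = 14 - 21·(x + 2), so s_0''(0) = -28. On the right, s_1''(0) = 2c, so c = -14.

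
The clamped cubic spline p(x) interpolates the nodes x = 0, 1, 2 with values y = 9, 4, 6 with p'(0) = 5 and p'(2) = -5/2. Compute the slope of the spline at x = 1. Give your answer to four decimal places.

Write σ_i for p''(x_i). With h_i = 1, 1 and divided differences Δ_i = -5, 2, the continuity of p' gives the tridiagonal system
  1·σ_0 + 4·σ_1 + 1·σ_2 = 6(Δ_1 - Δ_0) = 42
Clamped end conditions give two more equations: 2h_0·σ_0 + h_0·σ_1 = 6(Δ_0 - p'(0)) = -60 and h_1·σ_1 + 2h_1·σ_2 = 6(p'(2) - Δ_1) = -27.
Forward elimination and back-substitution give σ_0 = -177/4, σ_1 = 57/2, σ_2 = -111/4.
On [1, 2], p'(x) = b_1 + 2c_1·(x - 1) + 3d_1·(x - 1)² with b_1 = Δ_1 - h_1(2σ_1 + σ_2)/6 = -23/8, c_1 = σ_1/2 = 57/4, d_1 = (σ_2 - σ_1)/(6h_1) = -75/8. So p'(1) = -23/8.

-2.8750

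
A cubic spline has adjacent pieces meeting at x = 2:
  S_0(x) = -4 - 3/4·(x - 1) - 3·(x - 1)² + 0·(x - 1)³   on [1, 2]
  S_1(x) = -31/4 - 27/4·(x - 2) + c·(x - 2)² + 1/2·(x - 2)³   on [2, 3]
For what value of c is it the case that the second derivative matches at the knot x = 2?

-3

S_0''(x) = -6 + 0·(x - 1), so S_0''(2) = -6. On the right, S_1''(2) = 2c, so c = -3.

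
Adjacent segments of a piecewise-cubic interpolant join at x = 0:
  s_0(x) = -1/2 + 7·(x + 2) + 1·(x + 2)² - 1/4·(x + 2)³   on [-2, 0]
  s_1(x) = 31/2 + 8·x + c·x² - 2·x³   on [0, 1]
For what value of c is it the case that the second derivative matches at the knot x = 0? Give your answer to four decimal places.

-0.5000

s_0''(x) = 2 - 3/2·(x + 2), so s_0''(0) = -1. On the right, s_1''(0) = 2c, so c = -1/2.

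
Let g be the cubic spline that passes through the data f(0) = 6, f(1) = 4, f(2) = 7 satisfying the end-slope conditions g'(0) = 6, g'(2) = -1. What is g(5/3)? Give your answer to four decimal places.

6.3333

Write M_i for g''(x_i). With h_i = 1, 1 and divided differences Δ_i = -2, 3, the continuity of g' gives the tridiagonal system
  1·M_0 + 4·M_1 + 1·M_2 = 6(Δ_1 - Δ_0) = 30
Clamped end conditions give two more equations: 2h_0·M_0 + h_0·M_1 = 6(Δ_0 - g'(0)) = -48 and h_1·M_1 + 2h_1·M_2 = 6(g'(2) - Δ_1) = -24.
Forward elimination and back-substitution give M_0 = -35, M_1 = 22, M_2 = -23.
On [1, 2], g(x) = 4 - 1/2·(x - 1) + 11·(x - 1)² - 15/2·(x - 1)³.
With (x - 1) = 2/3: g(5/3) = 19/3.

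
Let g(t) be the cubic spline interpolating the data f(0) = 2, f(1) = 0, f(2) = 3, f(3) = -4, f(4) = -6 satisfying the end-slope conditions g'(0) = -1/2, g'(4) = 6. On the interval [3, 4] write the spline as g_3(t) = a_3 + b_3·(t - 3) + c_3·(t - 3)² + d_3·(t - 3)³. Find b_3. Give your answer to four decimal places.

-7.9196

Put m_i = g'' at the i-th knot. Here h = (1, 1, 1, 1) and Δ = (-2, 3, -7, -2), so the interior equations h_(i-1)·m_(i-1) + 2(h_(i-1)+h_i)·m_i + h_i·m_(i+1) = 6(Δ_i − Δ_(i-1)) read
  1·m_0 + 4·m_1 + 1·m_2 = 6(Δ_1 - Δ_0) = 30
  1·m_1 + 4·m_2 + 1·m_3 = 6(Δ_2 - Δ_1) = -60
  1·m_2 + 4·m_3 + 1·m_4 = 6(Δ_3 - Δ_2) = 30
Clamped end conditions give two more equations: 2h_0·m_0 + h_0·m_1 = 6(Δ_0 - g'(0)) = -9 and h_3·m_3 + 2h_3·m_4 = 6(g'(4) - Δ_3) = 48.
Solving: m_0 = -695/56, m_1 = 443/28, m_2 = -167/8, m_3 = 215/28, m_4 = 1129/56.
On [3, 4], with g_3(t) = a_3 + b_3·(t - 3) + c_3·(t - 3)² + d_3·(t - 3)³: c_3 = m_3/2 = 215/56, d_3 = (m_4 - m_3)/(6h_3) = 233/112, b_3 = Δ_3 - h_3(2m_3 + m_4)/6 = -887/112.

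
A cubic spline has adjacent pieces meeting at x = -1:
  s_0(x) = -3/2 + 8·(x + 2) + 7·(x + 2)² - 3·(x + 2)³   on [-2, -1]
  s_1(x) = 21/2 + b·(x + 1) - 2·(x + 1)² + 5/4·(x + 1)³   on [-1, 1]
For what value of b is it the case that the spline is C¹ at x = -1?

13

s_0'(x) = 8 + 14·(x + 2) - 9·(x + 2)², so s_0'(-1) = 13. On the right, s_1'(-1) = b, so b = 13.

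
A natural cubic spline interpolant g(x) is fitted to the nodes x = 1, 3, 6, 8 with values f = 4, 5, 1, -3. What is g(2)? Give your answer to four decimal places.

Write M_i for g''(x_i). With h_i = 2, 3, 2 and divided differences Δ_i = 1/2, -4/3, -2, the continuity of g' gives the tridiagonal system
  2·M_0 + 10·M_1 + 3·M_2 = 6(Δ_1 - Δ_0) = -11
  3·M_1 + 10·M_2 + 2·M_3 = 6(Δ_2 - Δ_1) = -4
Natural end conditions: M_0 = M_3 = 0.
Solving: M_0 = 0, M_1 = -14/13, M_2 = -1/13, M_3 = 0.
On [1, 3], g(x) = 4 + 67/78·(x - 1) + 0·(x - 1)² - 7/78·(x - 1)³.
With (x - 1) = 1: g(2) = 62/13.

4.7692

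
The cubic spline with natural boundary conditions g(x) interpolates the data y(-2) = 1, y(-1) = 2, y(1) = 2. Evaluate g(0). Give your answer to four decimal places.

2.2500

Write σ_i for g''(x_i). With h_i = 1, 2 and divided differences Δ_i = 1, 0, the continuity of g' gives the tridiagonal system
  1·σ_0 + 6·σ_1 + 2·σ_2 = 6(Δ_1 - Δ_0) = -6
Natural end conditions: σ_0 = σ_2 = 0.
Hence σ_0 = 0, σ_1 = -1, σ_2 = 0.
On [-1, 1], g(x) = 2 + 2/3·(x + 1) - 1/2·(x + 1)² + 1/12·(x + 1)³.
With (x + 1) = 1: g(0) = 9/4.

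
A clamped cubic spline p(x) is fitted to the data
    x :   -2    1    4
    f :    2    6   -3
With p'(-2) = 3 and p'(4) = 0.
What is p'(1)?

-2

Put σ_i = p'' at the i-th knot. Here h = (3, 3) and Δ = (4/3, -3), so the interior equations h_(i-1)·σ_(i-1) + 2(h_(i-1)+h_i)·σ_i + h_i·σ_(i+1) = 6(Δ_i − Δ_(i-1)) read
  3·σ_0 + 12·σ_1 + 3·σ_2 = 6(Δ_1 - Δ_0) = -26
Clamped end conditions give two more equations: 2h_0·σ_0 + h_0·σ_1 = 6(Δ_0 - p'(-2)) = -10 and h_1·σ_1 + 2h_1·σ_2 = 6(p'(4) - Δ_1) = 18.
Solving the tridiagonal system: σ_0 = 0, σ_1 = -10/3, σ_2 = 14/3.
On [1, 4], p'(x) = b_1 + 2c_1·(x - 1) + 3d_1·(x - 1)² with b_1 = Δ_1 - h_1(2σ_1 + σ_2)/6 = -2, c_1 = σ_1/2 = -5/3, d_1 = (σ_2 - σ_1)/(6h_1) = 4/9. So p'(1) = -2.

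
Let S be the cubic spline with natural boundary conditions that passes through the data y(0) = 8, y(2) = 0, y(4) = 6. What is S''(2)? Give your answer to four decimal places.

With m_i denoting the second derivative at x_i, h_i = 2, 2, and Δ_i = (y_(i+1) − y_i)/h_i = -4, 3:
  2·m_0 + 8·m_1 + 2·m_2 = 6(Δ_1 - Δ_0) = 42
Natural end conditions: m_0 = m_2 = 0.
Forward elimination and back-substitution give m_0 = 0, m_1 = 21/4, m_2 = 0.

5.2500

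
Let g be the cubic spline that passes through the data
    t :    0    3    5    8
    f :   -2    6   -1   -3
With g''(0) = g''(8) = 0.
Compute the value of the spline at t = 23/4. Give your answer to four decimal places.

-2.7510

With M_i denoting the second derivative at x_i, h_i = 3, 2, 3, and Δ_i = (y_(i+1) − y_i)/h_i = 8/3, -7/2, -2/3:
  3·M_0 + 10·M_1 + 2·M_2 = 6(Δ_1 - Δ_0) = -37
  2·M_1 + 10·M_2 + 3·M_3 = 6(Δ_2 - Δ_1) = 17
Natural end conditions: M_0 = M_3 = 0.
Solving the tridiagonal system: M_0 = 0, M_1 = -101/24, M_2 = 61/24, M_3 = 0.
On [5, 8], g(t) = -1 - 77/24·(t - 5) + 61/48·(t - 5)² - 61/432·(t - 5)³.
With (t - 5) = 3/4: g(23/4) = -2817/1024.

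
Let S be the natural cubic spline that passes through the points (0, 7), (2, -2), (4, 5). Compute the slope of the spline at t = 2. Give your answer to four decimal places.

Write M_i for S''(x_i). With h_i = 2, 2 and divided differences Δ_i = -9/2, 7/2, the continuity of S' gives the tridiagonal system
  2·M_0 + 8·M_1 + 2·M_2 = 6(Δ_1 - Δ_0) = 48
Natural end conditions: M_0 = M_2 = 0.
Solving: M_0 = 0, M_1 = 6, M_2 = 0.
On [2, 4], S'(t) = b_1 + 2c_1·(t - 2) + 3d_1·(t - 2)² with b_1 = Δ_1 - h_1(2M_1 + M_2)/6 = -1/2, c_1 = M_1/2 = 3, d_1 = (M_2 - M_1)/(6h_1) = -1/2. So S'(2) = -1/2.

-0.5000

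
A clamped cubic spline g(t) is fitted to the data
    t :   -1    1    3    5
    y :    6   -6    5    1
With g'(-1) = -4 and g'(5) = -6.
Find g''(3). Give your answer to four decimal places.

With M_i denoting the second derivative at x_i, h_i = 2, 2, 2, and Δ_i = (y_(i+1) − y_i)/h_i = -6, 11/2, -2:
  2·M_0 + 8·M_1 + 2·M_2 = 6(Δ_1 - Δ_0) = 69
  2·M_1 + 8·M_2 + 2·M_3 = 6(Δ_2 - Δ_1) = -45
Clamped end conditions give two more equations: 2h_0·M_0 + h_0·M_1 = 6(Δ_0 - g'(-1)) = -12 and h_2·M_2 + 2h_2·M_3 = 6(g'(5) - Δ_2) = -24.
Solving the tridiagonal system: M_0 = -287/30, M_1 = 197/15, M_2 = -127/15, M_3 = -53/30.

-8.4667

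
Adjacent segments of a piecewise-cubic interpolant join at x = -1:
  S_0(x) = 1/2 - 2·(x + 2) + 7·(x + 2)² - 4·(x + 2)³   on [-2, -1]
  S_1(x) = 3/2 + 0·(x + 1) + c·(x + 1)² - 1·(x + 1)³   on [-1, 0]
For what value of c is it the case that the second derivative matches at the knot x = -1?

-5

S_0''(x) = 14 - 24·(x + 2), so S_0''(-1) = -10. On the right, S_1''(-1) = 2c, so c = -5.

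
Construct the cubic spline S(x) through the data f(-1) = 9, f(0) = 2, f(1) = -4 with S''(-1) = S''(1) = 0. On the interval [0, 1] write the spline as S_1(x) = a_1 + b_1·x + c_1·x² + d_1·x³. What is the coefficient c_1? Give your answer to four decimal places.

Put M_i = S'' at the i-th knot. Here h = (1, 1) and Δ = (-7, -6), so the interior equations h_(i-1)·M_(i-1) + 2(h_(i-1)+h_i)·M_i + h_i·M_(i+1) = 6(Δ_i − Δ_(i-1)) read
  1·M_0 + 4·M_1 + 1·M_2 = 6(Δ_1 - Δ_0) = 6
Natural end conditions: M_0 = M_2 = 0.
Forward elimination and back-substitution give M_0 = 0, M_1 = 3/2, M_2 = 0.
On [0, 1], with S_1(x) = a_1 + b_1·x + c_1·x² + d_1·x³: c_1 = M_1/2 = 3/4, d_1 = (M_2 - M_1)/(6h_1) = -1/4, b_1 = Δ_1 - h_1(2M_1 + M_2)/6 = -13/2.

0.7500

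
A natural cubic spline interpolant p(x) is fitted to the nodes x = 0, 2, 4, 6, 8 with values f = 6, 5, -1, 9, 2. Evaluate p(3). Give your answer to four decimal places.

0.7411

With M_i denoting the second derivative at x_i, h_i = 2, 2, 2, 2, and Δ_i = (y_(i+1) − y_i)/h_i = -1/2, -3, 5, -7/2:
  2·M_0 + 8·M_1 + 2·M_2 = 6(Δ_1 - Δ_0) = -15
  2·M_1 + 8·M_2 + 2·M_3 = 6(Δ_2 - Δ_1) = 48
  2·M_2 + 8·M_3 + 2·M_4 = 6(Δ_3 - Δ_2) = -51
Natural end conditions: M_0 = M_4 = 0.
Solving the tridiagonal system: M_0 = 0, M_1 = -117/28, M_2 = 129/14, M_3 = -243/28, M_4 = 0.
On [2, 4], p(x) = 5 - 23/7·(x - 2) - 117/56·(x - 2)² + 125/112·(x - 2)³.
With (x - 2) = 1: p(3) = 83/112.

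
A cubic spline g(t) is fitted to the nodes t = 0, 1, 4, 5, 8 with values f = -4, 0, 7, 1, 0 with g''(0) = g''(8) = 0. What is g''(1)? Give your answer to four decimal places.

Put M_i = g'' at the i-th knot. Here h = (1, 3, 1, 3) and Δ = (4, 7/3, -6, -1/3), so the interior equations h_(i-1)·M_(i-1) + 2(h_(i-1)+h_i)·M_i + h_i·M_(i+1) = 6(Δ_i − Δ_(i-1)) read
  1·M_0 + 8·M_1 + 3·M_2 = 6(Δ_1 - Δ_0) = -10
  3·M_1 + 8·M_2 + 1·M_3 = 6(Δ_2 - Δ_1) = -50
  1·M_2 + 8·M_3 + 3·M_4 = 6(Δ_3 - Δ_2) = 34
Natural end conditions: M_0 = M_4 = 0.
Forward elimination and back-substitution give M_0 = 0, M_1 = 14/9, M_2 = -202/27, M_3 = 140/27, M_4 = 0.

1.5556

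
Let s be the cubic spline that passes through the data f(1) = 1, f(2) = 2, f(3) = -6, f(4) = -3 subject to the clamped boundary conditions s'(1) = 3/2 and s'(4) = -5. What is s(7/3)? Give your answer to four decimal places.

Let M_i = s''(x_i). Step sizes h_i = 1, 1, 1; slopes of the chords Δ_i = (y_(i+1) - y_i)/h_i = 1, -8, 3.
  1·M_0 + 4·M_1 + 1·M_2 = 6(Δ_1 - Δ_0) = -54
  1·M_1 + 4·M_2 + 1·M_3 = 6(Δ_2 - Δ_1) = 66
Clamped end conditions give two more equations: 2h_0·M_0 + h_0·M_1 = 6(Δ_0 - s'(1)) = -3 and h_2·M_2 + 2h_2·M_3 = 6(s'(4) - Δ_2) = -48.
Solving: M_0 = 32/3, M_1 = -73/3, M_2 = 98/3, M_3 = -121/3.
On [2, 3], s(x) = 2 - 16/3·(x - 2) - 73/6·(x - 2)² + 19/2·(x - 2)³.
With (x - 2) = 1/3: s(7/3) = -7/9.

-0.7778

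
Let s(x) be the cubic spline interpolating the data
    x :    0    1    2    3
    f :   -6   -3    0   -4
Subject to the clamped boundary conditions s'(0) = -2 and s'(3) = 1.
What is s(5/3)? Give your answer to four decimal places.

-0.0074

Write M_i for s''(x_i). With h_i = 1, 1, 1 and divided differences Δ_i = 3, 3, -4, the continuity of s' gives the tridiagonal system
  1·M_0 + 4·M_1 + 1·M_2 = 6(Δ_1 - Δ_0) = 0
  1·M_1 + 4·M_2 + 1·M_3 = 6(Δ_2 - Δ_1) = -42
Clamped end conditions give two more equations: 2h_0·M_0 + h_0·M_1 = 6(Δ_0 - s'(0)) = 30 and h_2·M_2 + 2h_2·M_3 = 6(s'(3) - Δ_2) = 30.
Solving the tridiagonal system: M_0 = 74/5, M_1 = 2/5, M_2 = -82/5, M_3 = 116/5.
On [1, 2], s(x) = -3 + 28/5·(x - 1) + 1/5·(x - 1)² - 14/5·(x - 1)³.
With (x - 1) = 2/3: s(5/3) = -1/135.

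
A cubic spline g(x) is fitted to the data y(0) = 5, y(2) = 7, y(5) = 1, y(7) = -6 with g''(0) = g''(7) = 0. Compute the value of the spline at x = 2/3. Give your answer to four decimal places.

5.9988

Let M_i = g''(x_i). Step sizes h_i = 2, 3, 2; slopes of the chords Δ_i = (y_(i+1) - y_i)/h_i = 1, -2, -7/2.
  2·M_0 + 10·M_1 + 3·M_2 = 6(Δ_1 - Δ_0) = -18
  3·M_1 + 10·M_2 + 2·M_3 = 6(Δ_2 - Δ_1) = -9
Natural end conditions: M_0 = M_3 = 0.
Solving the tridiagonal system: M_0 = 0, M_1 = -153/91, M_2 = -36/91, M_3 = 0.
On [0, 2], g(x) = 5 + 142/91·x + 0·x² - 51/364·x³.
With x = 2/3: g(2/3) = 4913/819.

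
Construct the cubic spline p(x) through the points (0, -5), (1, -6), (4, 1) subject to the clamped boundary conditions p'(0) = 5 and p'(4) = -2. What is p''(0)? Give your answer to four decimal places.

Let σ_i = p''(x_i). Step sizes h_i = 1, 3; slopes of the chords Δ_i = (y_(i+1) - y_i)/h_i = -1, 7/3.
  1·σ_0 + 8·σ_1 + 3·σ_2 = 6(Δ_1 - Δ_0) = 20
Clamped end conditions give two more equations: 2h_0·σ_0 + h_0·σ_1 = 6(Δ_0 - p'(0)) = -36 and h_1·σ_1 + 2h_1·σ_2 = 6(p'(4) - Δ_1) = -26.
Hence σ_0 = -89/4, σ_1 = 17/2, σ_2 = -103/12.

-22.2500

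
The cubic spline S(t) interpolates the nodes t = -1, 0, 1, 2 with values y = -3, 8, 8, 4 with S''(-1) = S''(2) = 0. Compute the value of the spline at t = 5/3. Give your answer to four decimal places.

Write σ_i for S''(x_i). With h_i = 1, 1, 1 and divided differences Δ_i = 11, 0, -4, the continuity of S' gives the tridiagonal system
  1·σ_0 + 4·σ_1 + 1·σ_2 = 6(Δ_1 - Δ_0) = -66
  1·σ_1 + 4·σ_2 + 1·σ_3 = 6(Δ_2 - Δ_1) = -24
Natural end conditions: σ_0 = σ_3 = 0.
Solving: σ_0 = 0, σ_1 = -16, σ_2 = -2, σ_3 = 0.
On [1, 2], S(t) = 8 - 10/3·(t - 1) - 1·(t - 1)² + 1/3·(t - 1)³.
With (t - 1) = 2/3: S(5/3) = 440/81.

5.4321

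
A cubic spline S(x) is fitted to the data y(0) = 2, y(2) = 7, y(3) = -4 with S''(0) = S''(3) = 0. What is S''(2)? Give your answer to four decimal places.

-13.5000

With M_i denoting the second derivative at x_i, h_i = 2, 1, and Δ_i = (y_(i+1) − y_i)/h_i = 5/2, -11:
  2·M_0 + 6·M_1 + 1·M_2 = 6(Δ_1 - Δ_0) = -81
Natural end conditions: M_0 = M_2 = 0.
Solving the tridiagonal system: M_0 = 0, M_1 = -27/2, M_2 = 0.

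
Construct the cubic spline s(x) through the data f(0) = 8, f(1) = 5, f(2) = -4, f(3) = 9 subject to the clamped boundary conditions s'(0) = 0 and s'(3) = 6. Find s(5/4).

2

Let M_i = s''(x_i). Step sizes h_i = 1, 1, 1; slopes of the chords Δ_i = (y_(i+1) - y_i)/h_i = -3, -9, 13.
  1·M_0 + 4·M_1 + 1·M_2 = 6(Δ_1 - Δ_0) = -36
  1·M_1 + 4·M_2 + 1·M_3 = 6(Δ_2 - Δ_1) = 132
Clamped end conditions give two more equations: 2h_0·M_0 + h_0·M_1 = 6(Δ_0 - s'(0)) = -18 and h_2·M_2 + 2h_2·M_3 = 6(s'(3) - Δ_2) = -42.
Hence M_0 = 2, M_1 = -22, M_2 = 50, M_3 = -46.
On [1, 2], s(x) = 5 - 10·(x - 1) - 11·(x - 1)² + 12·(x - 1)³.
With (x - 1) = 1/4: s(5/4) = 2.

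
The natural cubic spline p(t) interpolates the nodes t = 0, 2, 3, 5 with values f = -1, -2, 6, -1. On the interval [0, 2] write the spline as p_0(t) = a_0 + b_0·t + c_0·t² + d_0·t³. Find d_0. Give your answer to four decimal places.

0.8929

With M_i denoting the second derivative at x_i, h_i = 2, 1, 2, and Δ_i = (y_(i+1) − y_i)/h_i = -1/2, 8, -7/2:
  2·M_0 + 6·M_1 + 1·M_2 = 6(Δ_1 - Δ_0) = 51
  1·M_1 + 6·M_2 + 2·M_3 = 6(Δ_2 - Δ_1) = -69
Natural end conditions: M_0 = M_3 = 0.
Solving: M_0 = 0, M_1 = 75/7, M_2 = -93/7, M_3 = 0.
On [0, 2], with p_0(t) = a_0 + b_0·t + c_0·t² + d_0·t³: c_0 = M_0/2 = 0, d_0 = (M_1 - M_0)/(6h_0) = 25/28, b_0 = Δ_0 - h_0(2M_0 + M_1)/6 = -57/14.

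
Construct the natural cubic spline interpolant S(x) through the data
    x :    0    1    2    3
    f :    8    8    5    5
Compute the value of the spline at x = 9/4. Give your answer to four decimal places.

With M_i denoting the second derivative at x_i, h_i = 1, 1, 1, and Δ_i = (y_(i+1) − y_i)/h_i = 0, -3, 0:
  1·M_0 + 4·M_1 + 1·M_2 = 6(Δ_1 - Δ_0) = -18
  1·M_1 + 4·M_2 + 1·M_3 = 6(Δ_2 - Δ_1) = 18
Natural end conditions: M_0 = M_3 = 0.
Solving: M_0 = 0, M_1 = -6, M_2 = 6, M_3 = 0.
On [2, 3], S(x) = 5 - 2·(x - 2) + 3·(x - 2)² - 1·(x - 2)³.
With (x - 2) = 1/4: S(9/4) = 299/64.

4.6719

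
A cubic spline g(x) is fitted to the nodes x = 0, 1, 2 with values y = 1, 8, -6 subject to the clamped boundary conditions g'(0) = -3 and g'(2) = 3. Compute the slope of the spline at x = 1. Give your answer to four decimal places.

-5.2500

Let M_i = g''(x_i). Step sizes h_i = 1, 1; slopes of the chords Δ_i = (y_(i+1) - y_i)/h_i = 7, -14.
  1·M_0 + 4·M_1 + 1·M_2 = 6(Δ_1 - Δ_0) = -126
Clamped end conditions give two more equations: 2h_0·M_0 + h_0·M_1 = 6(Δ_0 - g'(0)) = 60 and h_1·M_1 + 2h_1·M_2 = 6(g'(2) - Δ_1) = 102.
Solving: M_0 = 129/2, M_1 = -69, M_2 = 171/2.
On [1, 2], g'(x) = b_1 + 2c_1·(x - 1) + 3d_1·(x - 1)² with b_1 = Δ_1 - h_1(2M_1 + M_2)/6 = -21/4, c_1 = M_1/2 = -69/2, d_1 = (M_2 - M_1)/(6h_1) = 103/4. So g'(1) = -21/4.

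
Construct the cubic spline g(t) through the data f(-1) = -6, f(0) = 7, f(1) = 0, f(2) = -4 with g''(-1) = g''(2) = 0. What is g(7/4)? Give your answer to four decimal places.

-3.5000

Put M_i = g'' at the i-th knot. Here h = (1, 1, 1) and Δ = (13, -7, -4), so the interior equations h_(i-1)·M_(i-1) + 2(h_(i-1)+h_i)·M_i + h_i·M_(i+1) = 6(Δ_i − Δ_(i-1)) read
  1·M_0 + 4·M_1 + 1·M_2 = 6(Δ_1 - Δ_0) = -120
  1·M_1 + 4·M_2 + 1·M_3 = 6(Δ_2 - Δ_1) = 18
Natural end conditions: M_0 = M_3 = 0.
Solving the tridiagonal system: M_0 = 0, M_1 = -166/5, M_2 = 64/5, M_3 = 0.
On [1, 2], g(t) = 0 - 124/15·(t - 1) + 32/5·(t - 1)² - 32/15·(t - 1)³.
With (t - 1) = 3/4: g(7/4) = -7/2.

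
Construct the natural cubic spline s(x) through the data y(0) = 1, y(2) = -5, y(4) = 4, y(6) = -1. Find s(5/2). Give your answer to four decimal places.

-3.2594

With M_i denoting the second derivative at x_i, h_i = 2, 2, 2, and Δ_i = (y_(i+1) − y_i)/h_i = -3, 9/2, -5/2:
  2·M_0 + 8·M_1 + 2·M_2 = 6(Δ_1 - Δ_0) = 45
  2·M_1 + 8·M_2 + 2·M_3 = 6(Δ_2 - Δ_1) = -42
Natural end conditions: M_0 = M_3 = 0.
Solving the tridiagonal system: M_0 = 0, M_1 = 37/5, M_2 = -71/10, M_3 = 0.
On [2, 4], s(x) = -5 + 29/15·(x - 2) + 37/10·(x - 2)² - 29/24·(x - 2)³.
With (x - 2) = 1/2: s(5/2) = -1043/320.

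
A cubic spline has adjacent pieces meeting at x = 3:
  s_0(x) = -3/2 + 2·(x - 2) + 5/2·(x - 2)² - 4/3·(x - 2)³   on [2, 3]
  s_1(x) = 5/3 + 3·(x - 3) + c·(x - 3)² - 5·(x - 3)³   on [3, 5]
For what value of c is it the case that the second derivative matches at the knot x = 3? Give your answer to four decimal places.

-1.5000

s_0''(x) = 5 - 8·(x - 2), so s_0''(3) = -3. On the right, s_1''(3) = 2c, so c = -3/2.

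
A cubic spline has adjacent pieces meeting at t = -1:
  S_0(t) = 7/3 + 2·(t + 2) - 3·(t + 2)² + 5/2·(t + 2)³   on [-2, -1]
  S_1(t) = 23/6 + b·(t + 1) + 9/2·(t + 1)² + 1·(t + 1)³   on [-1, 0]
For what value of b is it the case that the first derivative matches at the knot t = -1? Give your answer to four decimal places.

S_0'(t) = 2 - 6·(t + 2) + 15/2·(t + 2)², so S_0'(-1) = 7/2. On the right, S_1'(-1) = b, so b = 7/2.

3.5000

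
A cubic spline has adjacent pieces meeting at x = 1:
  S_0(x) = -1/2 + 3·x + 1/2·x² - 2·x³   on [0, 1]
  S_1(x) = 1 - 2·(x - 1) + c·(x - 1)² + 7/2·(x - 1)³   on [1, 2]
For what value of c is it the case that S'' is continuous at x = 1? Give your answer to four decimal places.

S_0''(x) = 1 - 12·x, so S_0''(1) = -11. On the right, S_1''(1) = 2c, so c = -11/2.

-5.5000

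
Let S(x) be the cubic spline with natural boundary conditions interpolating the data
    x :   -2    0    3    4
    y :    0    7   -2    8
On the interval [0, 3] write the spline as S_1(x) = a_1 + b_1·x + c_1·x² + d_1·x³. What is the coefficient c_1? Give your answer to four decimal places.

Let M_i = S''(x_i). Step sizes h_i = 2, 3, 1; slopes of the chords Δ_i = (y_(i+1) - y_i)/h_i = 7/2, -3, 10.
  2·M_0 + 10·M_1 + 3·M_2 = 6(Δ_1 - Δ_0) = -39
  3·M_1 + 8·M_2 + 1·M_3 = 6(Δ_2 - Δ_1) = 78
Natural end conditions: M_0 = M_3 = 0.
Solving the tridiagonal system: M_0 = 0, M_1 = -546/71, M_2 = 897/71, M_3 = 0.
On [0, 3], with S_1(x) = a_1 + b_1·x + c_1·x² + d_1·x³: c_1 = M_1/2 = -273/71, d_1 = (M_2 - M_1)/(6h_1) = 481/426, b_1 = Δ_1 - h_1(2M_1 + M_2)/6 = -231/142.

-3.8451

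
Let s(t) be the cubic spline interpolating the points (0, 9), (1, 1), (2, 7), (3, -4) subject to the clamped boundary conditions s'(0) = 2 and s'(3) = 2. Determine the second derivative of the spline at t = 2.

Write m_i for s''(x_i). With h_i = 1, 1, 1 and divided differences Δ_i = -8, 6, -11, the continuity of s' gives the tridiagonal system
  1·m_0 + 4·m_1 + 1·m_2 = 6(Δ_1 - Δ_0) = 84
  1·m_1 + 4·m_2 + 1·m_3 = 6(Δ_2 - Δ_1) = -102
Clamped end conditions give two more equations: 2h_0·m_0 + h_0·m_1 = 6(Δ_0 - s'(0)) = -60 and h_2·m_2 + 2h_2·m_3 = 6(s'(3) - Δ_2) = 78.
Hence m_0 = -54, m_1 = 48, m_2 = -54, m_3 = 66.

-54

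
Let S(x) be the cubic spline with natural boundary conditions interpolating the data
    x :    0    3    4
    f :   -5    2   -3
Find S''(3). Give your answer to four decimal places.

-5.5000

With M_i denoting the second derivative at x_i, h_i = 3, 1, and Δ_i = (y_(i+1) − y_i)/h_i = 7/3, -5:
  3·M_0 + 8·M_1 + 1·M_2 = 6(Δ_1 - Δ_0) = -44
Natural end conditions: M_0 = M_2 = 0.
Forward elimination and back-substitution give M_0 = 0, M_1 = -11/2, M_2 = 0.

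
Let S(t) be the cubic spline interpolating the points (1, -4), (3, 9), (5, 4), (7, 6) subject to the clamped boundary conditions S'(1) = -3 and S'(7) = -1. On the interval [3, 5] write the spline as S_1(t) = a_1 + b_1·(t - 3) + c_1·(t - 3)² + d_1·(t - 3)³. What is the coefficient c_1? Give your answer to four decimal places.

Put M_i = S'' at the i-th knot. Here h = (2, 2, 2) and Δ = (13/2, -5/2, 1), so the interior equations h_(i-1)·M_(i-1) + 2(h_(i-1)+h_i)·M_i + h_i·M_(i+1) = 6(Δ_i − Δ_(i-1)) read
  2·M_0 + 8·M_1 + 2·M_2 = 6(Δ_1 - Δ_0) = -54
  2·M_1 + 8·M_2 + 2·M_3 = 6(Δ_2 - Δ_1) = 21
Clamped end conditions give two more equations: 2h_0·M_0 + h_0·M_1 = 6(Δ_0 - S'(1)) = 57 and h_2·M_2 + 2h_2·M_3 = 6(S'(7) - Δ_2) = -12.
Forward elimination and back-substitution give M_0 = 319/15, M_1 = -421/30, M_2 = 118/15, M_3 = -104/15.
On [3, 5], with S_1(t) = a_1 + b_1·(t - 3) + c_1·(t - 3)² + d_1·(t - 3)³: c_1 = M_1/2 = -421/60, d_1 = (M_2 - M_1)/(6h_1) = 73/40, b_1 = Δ_1 - h_1(2M_1 + M_2)/6 = 127/30.

-7.0167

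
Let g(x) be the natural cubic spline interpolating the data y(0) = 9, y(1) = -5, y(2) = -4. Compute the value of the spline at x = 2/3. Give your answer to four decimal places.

-1.7222

Write σ_i for g''(x_i). With h_i = 1, 1 and divided differences Δ_i = -14, 1, the continuity of g' gives the tridiagonal system
  1·σ_0 + 4·σ_1 + 1·σ_2 = 6(Δ_1 - Δ_0) = 90
Natural end conditions: σ_0 = σ_2 = 0.
Hence σ_0 = 0, σ_1 = 45/2, σ_2 = 0.
On [0, 1], g(x) = 9 - 71/4·x + 0·x² + 15/4·x³.
With x = 2/3: g(2/3) = -31/18.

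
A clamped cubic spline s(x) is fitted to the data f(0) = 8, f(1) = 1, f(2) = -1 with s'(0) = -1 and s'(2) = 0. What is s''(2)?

-1

With σ_i denoting the second derivative at x_i, h_i = 1, 1, and Δ_i = (y_(i+1) − y_i)/h_i = -7, -2:
  1·σ_0 + 4·σ_1 + 1·σ_2 = 6(Δ_1 - Δ_0) = 30
Clamped end conditions give two more equations: 2h_0·σ_0 + h_0·σ_1 = 6(Δ_0 - s'(0)) = -36 and h_1·σ_1 + 2h_1·σ_2 = 6(s'(2) - Δ_1) = 12.
Forward elimination and back-substitution give σ_0 = -25, σ_1 = 14, σ_2 = -1.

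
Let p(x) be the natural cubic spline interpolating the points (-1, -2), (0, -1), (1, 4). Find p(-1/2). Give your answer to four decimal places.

Put m_i = p'' at the i-th knot. Here h = (1, 1) and Δ = (1, 5), so the interior equations h_(i-1)·m_(i-1) + 2(h_(i-1)+h_i)·m_i + h_i·m_(i+1) = 6(Δ_i − Δ_(i-1)) read
  1·m_0 + 4·m_1 + 1·m_2 = 6(Δ_1 - Δ_0) = 24
Natural end conditions: m_0 = m_2 = 0.
Hence m_0 = 0, m_1 = 6, m_2 = 0.
On [-1, 0], p(x) = -2 + 0·(x + 1) + 0·(x + 1)² + 1·(x + 1)³.
With (x + 1) = 1/2: p(-1/2) = -15/8.

-1.8750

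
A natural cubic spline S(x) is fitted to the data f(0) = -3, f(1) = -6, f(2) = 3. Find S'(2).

Let m_i = S''(x_i). Step sizes h_i = 1, 1; slopes of the chords Δ_i = (y_(i+1) - y_i)/h_i = -3, 9.
  1·m_0 + 4·m_1 + 1·m_2 = 6(Δ_1 - Δ_0) = 72
Natural end conditions: m_0 = m_2 = 0.
Hence m_0 = 0, m_1 = 18, m_2 = 0.
On [1, 2], S'(x) = b_1 + 2c_1·(x - 1) + 3d_1·(x - 1)² with b_1 = Δ_1 - h_1(2m_1 + m_2)/6 = 3, c_1 = m_1/2 = 9, d_1 = (m_2 - m_1)/(6h_1) = -3. So S'(2) = 12.

12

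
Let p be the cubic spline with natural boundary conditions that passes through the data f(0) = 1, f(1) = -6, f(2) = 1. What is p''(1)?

Put M_i = p'' at the i-th knot. Here h = (1, 1) and Δ = (-7, 7), so the interior equations h_(i-1)·M_(i-1) + 2(h_(i-1)+h_i)·M_i + h_i·M_(i+1) = 6(Δ_i − Δ_(i-1)) read
  1·M_0 + 4·M_1 + 1·M_2 = 6(Δ_1 - Δ_0) = 84
Natural end conditions: M_0 = M_2 = 0.
Solving: M_0 = 0, M_1 = 21, M_2 = 0.

21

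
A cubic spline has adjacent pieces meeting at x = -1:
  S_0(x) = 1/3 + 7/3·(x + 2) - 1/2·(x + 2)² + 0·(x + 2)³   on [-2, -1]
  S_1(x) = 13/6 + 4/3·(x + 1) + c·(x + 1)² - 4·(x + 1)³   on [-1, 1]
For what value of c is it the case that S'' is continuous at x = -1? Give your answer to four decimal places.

-0.5000

S_0''(x) = -1 + 0·(x + 2), so S_0''(-1) = -1. On the right, S_1''(-1) = 2c, so c = -1/2.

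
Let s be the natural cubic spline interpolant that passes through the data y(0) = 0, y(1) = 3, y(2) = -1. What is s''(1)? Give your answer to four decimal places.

With σ_i denoting the second derivative at x_i, h_i = 1, 1, and Δ_i = (y_(i+1) − y_i)/h_i = 3, -4:
  1·σ_0 + 4·σ_1 + 1·σ_2 = 6(Δ_1 - Δ_0) = -42
Natural end conditions: σ_0 = σ_2 = 0.
Solving: σ_0 = 0, σ_1 = -21/2, σ_2 = 0.

-10.5000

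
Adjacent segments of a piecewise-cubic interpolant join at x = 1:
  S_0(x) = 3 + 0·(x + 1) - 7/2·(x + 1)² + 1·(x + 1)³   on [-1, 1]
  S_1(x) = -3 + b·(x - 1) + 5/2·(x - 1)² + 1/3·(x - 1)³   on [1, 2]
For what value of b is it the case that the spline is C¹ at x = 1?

-2

S_0'(x) = 0 - 7·(x + 1) + 3·(x + 1)², so S_0'(1) = -2. On the right, S_1'(1) = b, so b = -2.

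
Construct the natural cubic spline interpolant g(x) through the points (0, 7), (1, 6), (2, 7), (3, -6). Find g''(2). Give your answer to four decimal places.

-23.2000

With σ_i denoting the second derivative at x_i, h_i = 1, 1, 1, and Δ_i = (y_(i+1) − y_i)/h_i = -1, 1, -13:
  1·σ_0 + 4·σ_1 + 1·σ_2 = 6(Δ_1 - Δ_0) = 12
  1·σ_1 + 4·σ_2 + 1·σ_3 = 6(Δ_2 - Δ_1) = -84
Natural end conditions: σ_0 = σ_3 = 0.
Forward elimination and back-substitution give σ_0 = 0, σ_1 = 44/5, σ_2 = -116/5, σ_3 = 0.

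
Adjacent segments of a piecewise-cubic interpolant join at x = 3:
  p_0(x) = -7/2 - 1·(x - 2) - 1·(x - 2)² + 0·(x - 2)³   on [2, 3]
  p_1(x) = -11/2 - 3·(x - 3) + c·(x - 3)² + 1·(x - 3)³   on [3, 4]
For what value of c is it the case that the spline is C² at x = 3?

p_0''(x) = -2 + 0·(x - 2), so p_0''(3) = -2. On the right, p_1''(3) = 2c, so c = -1.

-1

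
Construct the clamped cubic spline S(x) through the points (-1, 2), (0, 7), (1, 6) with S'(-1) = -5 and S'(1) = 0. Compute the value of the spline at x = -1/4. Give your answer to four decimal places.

5.3867

Put m_i = S'' at the i-th knot. Here h = (1, 1) and Δ = (5, -1), so the interior equations h_(i-1)·m_(i-1) + 2(h_(i-1)+h_i)·m_i + h_i·m_(i+1) = 6(Δ_i − Δ_(i-1)) read
  1·m_0 + 4·m_1 + 1·m_2 = 6(Δ_1 - Δ_0) = -36
Clamped end conditions give two more equations: 2h_0·m_0 + h_0·m_1 = 6(Δ_0 - S'(-1)) = 60 and h_1·m_1 + 2h_1·m_2 = 6(S'(1) - Δ_1) = 6.
Forward elimination and back-substitution give m_0 = 83/2, m_1 = -23, m_2 = 29/2.
On [-1, 0], S(x) = 2 - 5·(x + 1) + 83/4·(x + 1)² - 43/4·(x + 1)³.
With (x + 1) = 3/4: S(-1/4) = 1379/256.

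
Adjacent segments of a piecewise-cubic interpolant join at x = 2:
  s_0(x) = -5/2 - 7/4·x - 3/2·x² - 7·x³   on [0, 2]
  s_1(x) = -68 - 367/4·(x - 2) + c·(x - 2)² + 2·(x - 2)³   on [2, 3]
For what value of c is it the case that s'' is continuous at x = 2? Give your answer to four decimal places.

-43.5000

s_0''(x) = -3 - 42·x, so s_0''(2) = -87. On the right, s_1''(2) = 2c, so c = -87/2.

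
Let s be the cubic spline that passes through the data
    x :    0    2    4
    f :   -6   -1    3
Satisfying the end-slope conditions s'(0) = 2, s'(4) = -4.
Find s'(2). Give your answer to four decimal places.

3.8750

With σ_i denoting the second derivative at x_i, h_i = 2, 2, and Δ_i = (y_(i+1) − y_i)/h_i = 5/2, 2:
  2·σ_0 + 8·σ_1 + 2·σ_2 = 6(Δ_1 - Δ_0) = -3
Clamped end conditions give two more equations: 2h_0·σ_0 + h_0·σ_1 = 6(Δ_0 - s'(0)) = 3 and h_1·σ_1 + 2h_1·σ_2 = 6(s'(4) - Δ_1) = -36.
Hence σ_0 = -3/8, σ_1 = 9/4, σ_2 = -81/8.
On [2, 4], s'(x) = b_1 + 2c_1·(x - 2) + 3d_1·(x - 2)² with b_1 = Δ_1 - h_1(2σ_1 + σ_2)/6 = 31/8, c_1 = σ_1/2 = 9/8, d_1 = (σ_2 - σ_1)/(6h_1) = -33/32. So s'(2) = 31/8.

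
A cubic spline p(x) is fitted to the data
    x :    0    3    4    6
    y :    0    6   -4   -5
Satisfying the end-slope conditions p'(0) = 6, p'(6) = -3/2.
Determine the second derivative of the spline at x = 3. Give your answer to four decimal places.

-11.4286

Write M_i for p''(x_i). With h_i = 3, 1, 2 and divided differences Δ_i = 2, -10, -1/2, the continuity of p' gives the tridiagonal system
  3·M_0 + 8·M_1 + 1·M_2 = 6(Δ_1 - Δ_0) = -72
  1·M_1 + 6·M_2 + 2·M_3 = 6(Δ_2 - Δ_1) = 57
Clamped end conditions give two more equations: 2h_0·M_0 + h_0·M_1 = 6(Δ_0 - p'(0)) = -24 and h_2·M_2 + 2h_2·M_3 = 6(p'(6) - Δ_2) = -6.
Solving the tridiagonal system: M_0 = 12/7, M_1 = -80/7, M_2 = 100/7, M_3 = -121/14.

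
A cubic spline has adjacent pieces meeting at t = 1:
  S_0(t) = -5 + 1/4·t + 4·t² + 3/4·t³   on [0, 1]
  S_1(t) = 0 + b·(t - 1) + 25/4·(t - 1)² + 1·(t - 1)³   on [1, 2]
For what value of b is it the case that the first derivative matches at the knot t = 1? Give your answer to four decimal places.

10.5000

S_0'(t) = 1/4 + 8·t + 9/4·t², so S_0'(1) = 21/2. On the right, S_1'(1) = b, so b = 21/2.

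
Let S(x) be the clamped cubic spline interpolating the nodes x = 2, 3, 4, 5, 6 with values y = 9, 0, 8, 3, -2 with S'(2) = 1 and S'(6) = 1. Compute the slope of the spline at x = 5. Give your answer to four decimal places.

-9.0179

With m_i denoting the second derivative at x_i, h_i = 1, 1, 1, 1, and Δ_i = (y_(i+1) − y_i)/h_i = -9, 8, -5, -5:
  1·m_0 + 4·m_1 + 1·m_2 = 6(Δ_1 - Δ_0) = 102
  1·m_1 + 4·m_2 + 1·m_3 = 6(Δ_2 - Δ_1) = -78
  1·m_2 + 4·m_3 + 1·m_4 = 6(Δ_3 - Δ_2) = 0
Clamped end conditions give two more equations: 2h_0·m_0 + h_0·m_1 = 6(Δ_0 - S'(2)) = -60 and h_3·m_3 + 2h_3·m_4 = 6(S'(6) - Δ_3) = 36.
Solving: m_0 = -1497/28, m_1 = 657/14, m_2 = -129/4, m_3 = 57/14, m_4 = 447/28.
On [5, 6], S'(x) = b_3 + 2c_3·(x - 5) + 3d_3·(x - 5)² with b_3 = Δ_3 - h_3(2m_3 + m_4)/6 = -505/56, c_3 = m_3/2 = 57/28, d_3 = (m_4 - m_3)/(6h_3) = 111/56. So S'(5) = -505/56.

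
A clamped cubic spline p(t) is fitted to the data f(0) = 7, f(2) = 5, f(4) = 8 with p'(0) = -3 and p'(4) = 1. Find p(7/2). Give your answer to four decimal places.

7.3320

With M_i denoting the second derivative at x_i, h_i = 2, 2, and Δ_i = (y_(i+1) − y_i)/h_i = -1, 3/2:
  2·M_0 + 8·M_1 + 2·M_2 = 6(Δ_1 - Δ_0) = 15
Clamped end conditions give two more equations: 2h_0·M_0 + h_0·M_1 = 6(Δ_0 - p'(0)) = 12 and h_1·M_1 + 2h_1·M_2 = 6(p'(4) - Δ_1) = -3.
Hence M_0 = 17/8, M_1 = 7/4, M_2 = -13/8.
On [2, 4], p(t) = 5 + 7/8·(t - 2) + 7/8·(t - 2)² - 9/32·(t - 2)³.
With (t - 2) = 3/2: p(7/2) = 1877/256.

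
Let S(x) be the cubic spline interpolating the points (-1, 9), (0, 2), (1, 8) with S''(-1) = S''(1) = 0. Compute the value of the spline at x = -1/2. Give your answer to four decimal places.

With M_i denoting the second derivative at x_i, h_i = 1, 1, and Δ_i = (y_(i+1) − y_i)/h_i = -7, 6:
  1·M_0 + 4·M_1 + 1·M_2 = 6(Δ_1 - Δ_0) = 78
Natural end conditions: M_0 = M_2 = 0.
Solving the tridiagonal system: M_0 = 0, M_1 = 39/2, M_2 = 0.
On [-1, 0], S(x) = 9 - 41/4·(x + 1) + 0·(x + 1)² + 13/4·(x + 1)³.
With (x + 1) = 1/2: S(-1/2) = 137/32.

4.2813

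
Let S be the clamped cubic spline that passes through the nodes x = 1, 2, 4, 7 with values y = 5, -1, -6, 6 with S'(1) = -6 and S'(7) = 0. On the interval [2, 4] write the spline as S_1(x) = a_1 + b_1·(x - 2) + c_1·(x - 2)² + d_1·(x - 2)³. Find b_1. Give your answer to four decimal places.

-5.5526

Put M_i = S'' at the i-th knot. Here h = (1, 2, 3) and Δ = (-6, -5/2, 4), so the interior equations h_(i-1)·M_(i-1) + 2(h_(i-1)+h_i)·M_i + h_i·M_(i+1) = 6(Δ_i − Δ_(i-1)) read
  1·M_0 + 6·M_1 + 2·M_2 = 6(Δ_1 - Δ_0) = 21
  2·M_1 + 10·M_2 + 3·M_3 = 6(Δ_2 - Δ_1) = 39
Clamped end conditions give two more equations: 2h_0·M_0 + h_0·M_1 = 6(Δ_0 - S'(1)) = 0 and h_2·M_2 + 2h_2·M_3 = 6(S'(7) - Δ_2) = -24.
Solving: M_0 = -17/19, M_1 = 34/19, M_2 = 106/19, M_3 = -129/19.
On [2, 4], with S_1(x) = a_1 + b_1·(x - 2) + c_1·(x - 2)² + d_1·(x - 2)³: c_1 = M_1/2 = 17/19, d_1 = (M_2 - M_1)/(6h_1) = 6/19, b_1 = Δ_1 - h_1(2M_1 + M_2)/6 = -211/38.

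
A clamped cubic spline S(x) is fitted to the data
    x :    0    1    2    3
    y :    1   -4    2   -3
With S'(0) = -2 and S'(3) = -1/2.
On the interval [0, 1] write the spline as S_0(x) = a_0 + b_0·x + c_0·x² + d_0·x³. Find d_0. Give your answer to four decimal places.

Write m_i for S''(x_i). With h_i = 1, 1, 1 and divided differences Δ_i = -5, 6, -5, the continuity of S' gives the tridiagonal system
  1·m_0 + 4·m_1 + 1·m_2 = 6(Δ_1 - Δ_0) = 66
  1·m_1 + 4·m_2 + 1·m_3 = 6(Δ_2 - Δ_1) = -66
Clamped end conditions give two more equations: 2h_0·m_0 + h_0·m_1 = 6(Δ_0 - S'(0)) = -18 and h_2·m_2 + 2h_2·m_3 = 6(S'(3) - Δ_2) = 27.
Forward elimination and back-substitution give m_0 = -121/5, m_1 = 152/5, m_2 = -157/5, m_3 = 146/5.
On [0, 1], with S_0(x) = a_0 + b_0·x + c_0·x² + d_0·x³: c_0 = m_0/2 = -121/10, d_0 = (m_1 - m_0)/(6h_0) = 91/10, b_0 = Δ_0 - h_0(2m_0 + m_1)/6 = -2.

9.1000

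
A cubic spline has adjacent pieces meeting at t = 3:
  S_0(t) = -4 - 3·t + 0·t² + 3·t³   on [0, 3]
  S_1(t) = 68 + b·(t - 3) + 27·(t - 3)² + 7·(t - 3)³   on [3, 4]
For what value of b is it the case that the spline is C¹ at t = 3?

78

S_0'(t) = -3 + 0·t + 9·t², so S_0'(3) = 78. On the right, S_1'(3) = b, so b = 78.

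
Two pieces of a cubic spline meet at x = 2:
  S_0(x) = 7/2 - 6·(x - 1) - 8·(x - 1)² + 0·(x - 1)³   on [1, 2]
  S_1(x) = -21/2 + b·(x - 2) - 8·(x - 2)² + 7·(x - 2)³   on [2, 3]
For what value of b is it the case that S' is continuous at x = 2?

-22

S_0'(x) = -6 - 16·(x - 1) + 0·(x - 1)², so S_0'(2) = -22. On the right, S_1'(2) = b, so b = -22.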